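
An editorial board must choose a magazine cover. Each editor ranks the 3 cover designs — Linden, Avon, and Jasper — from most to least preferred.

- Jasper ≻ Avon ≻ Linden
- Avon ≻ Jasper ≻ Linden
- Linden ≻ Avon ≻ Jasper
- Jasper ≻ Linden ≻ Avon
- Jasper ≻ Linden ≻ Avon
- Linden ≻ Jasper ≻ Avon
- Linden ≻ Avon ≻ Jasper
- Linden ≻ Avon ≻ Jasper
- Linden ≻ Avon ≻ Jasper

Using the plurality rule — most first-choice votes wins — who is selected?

Linden

First-place vote totals:
  Linden: 5
  Avon: 1
  Jasper: 3
Linden has the most first-place votes.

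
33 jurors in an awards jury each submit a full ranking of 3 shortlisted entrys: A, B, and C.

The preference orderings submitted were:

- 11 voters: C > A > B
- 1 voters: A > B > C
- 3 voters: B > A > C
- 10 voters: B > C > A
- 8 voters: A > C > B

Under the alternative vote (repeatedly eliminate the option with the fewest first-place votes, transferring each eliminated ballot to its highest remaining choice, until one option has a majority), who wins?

Round 1: B 13, C 11, A 9. A has the fewest and is eliminated.
Round 2: C 19, B 14. C has a majority.

C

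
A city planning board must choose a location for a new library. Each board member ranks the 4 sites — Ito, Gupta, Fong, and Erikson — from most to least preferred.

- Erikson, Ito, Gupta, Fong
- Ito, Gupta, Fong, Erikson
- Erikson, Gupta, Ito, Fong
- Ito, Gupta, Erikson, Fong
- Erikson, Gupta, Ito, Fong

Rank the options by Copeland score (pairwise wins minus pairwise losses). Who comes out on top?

Erikson

Pairwise results:
  Ito vs Gupta: Ito wins 3–2.
  Ito vs Fong: Ito wins 5–0.
  Ito vs Erikson: Erikson wins 3–2.
  Gupta vs Fong: Gupta wins 5–0.
  Gupta vs Erikson: Erikson wins 3–2.
  Fong vs Erikson: Erikson wins 4–1.
Copeland scores (wins − losses):
  Ito: 2 − 1 = 1
  Gupta: 1 − 2 = -1
  Fong: 0 − 3 = -3
  Erikson: 3 − 0 = 3
Erikson has the best Copeland score.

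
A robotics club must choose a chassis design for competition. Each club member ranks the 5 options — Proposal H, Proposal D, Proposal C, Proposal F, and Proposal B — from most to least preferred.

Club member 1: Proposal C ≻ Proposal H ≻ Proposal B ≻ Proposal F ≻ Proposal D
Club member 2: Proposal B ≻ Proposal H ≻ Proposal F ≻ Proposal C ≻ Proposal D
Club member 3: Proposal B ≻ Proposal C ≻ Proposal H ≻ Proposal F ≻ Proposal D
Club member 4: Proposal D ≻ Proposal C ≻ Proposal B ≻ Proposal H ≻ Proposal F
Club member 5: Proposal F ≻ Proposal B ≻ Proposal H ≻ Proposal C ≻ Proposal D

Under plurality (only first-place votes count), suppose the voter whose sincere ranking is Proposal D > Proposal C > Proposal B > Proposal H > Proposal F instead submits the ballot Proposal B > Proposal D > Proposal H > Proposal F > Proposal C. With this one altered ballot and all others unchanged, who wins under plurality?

First-place totals with the altered ballot: Proposal H 0, Proposal D 0, Proposal C 1, Proposal F 1, Proposal B 3.
The winner is unchanged: still Proposal B.

Proposal B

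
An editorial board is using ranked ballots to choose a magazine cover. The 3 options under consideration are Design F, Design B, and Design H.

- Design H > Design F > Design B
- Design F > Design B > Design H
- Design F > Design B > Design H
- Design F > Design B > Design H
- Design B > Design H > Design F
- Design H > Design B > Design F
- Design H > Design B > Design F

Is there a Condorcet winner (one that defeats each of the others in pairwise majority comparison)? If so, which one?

Head-to-head results (7 voters total):
Design F vs Design B: Design F wins 4–3.
Design F vs Design H: Design H wins 4–3.
Design B vs Design H: Design B wins 4–3.
No candidate beats all others: Design F beats Design B beats Design H beats Design F, a majority cycle.

No Condorcet winner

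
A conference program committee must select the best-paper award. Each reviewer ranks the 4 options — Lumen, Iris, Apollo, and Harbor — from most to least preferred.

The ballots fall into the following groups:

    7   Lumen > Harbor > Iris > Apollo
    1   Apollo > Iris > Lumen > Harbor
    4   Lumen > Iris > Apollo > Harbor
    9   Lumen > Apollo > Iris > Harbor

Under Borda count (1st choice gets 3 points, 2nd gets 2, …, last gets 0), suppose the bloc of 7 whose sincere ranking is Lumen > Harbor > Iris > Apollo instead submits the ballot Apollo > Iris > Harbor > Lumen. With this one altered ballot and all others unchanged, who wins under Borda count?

Borda totals with the altered ballot: Lumen 40, Iris 33, Apollo 46, Harbor 7.
The switch changes the winner from Lumen to Apollo.

Apollo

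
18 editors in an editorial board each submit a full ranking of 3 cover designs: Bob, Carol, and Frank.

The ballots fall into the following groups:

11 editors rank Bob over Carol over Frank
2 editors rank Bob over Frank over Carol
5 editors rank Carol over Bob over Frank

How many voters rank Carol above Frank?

16

Ballots ranking Carol above Frank: 11+5 = 16.
Ballots ranking Frank above Carol: 2.
So 16 of 18 voters prefer Carol to Frank.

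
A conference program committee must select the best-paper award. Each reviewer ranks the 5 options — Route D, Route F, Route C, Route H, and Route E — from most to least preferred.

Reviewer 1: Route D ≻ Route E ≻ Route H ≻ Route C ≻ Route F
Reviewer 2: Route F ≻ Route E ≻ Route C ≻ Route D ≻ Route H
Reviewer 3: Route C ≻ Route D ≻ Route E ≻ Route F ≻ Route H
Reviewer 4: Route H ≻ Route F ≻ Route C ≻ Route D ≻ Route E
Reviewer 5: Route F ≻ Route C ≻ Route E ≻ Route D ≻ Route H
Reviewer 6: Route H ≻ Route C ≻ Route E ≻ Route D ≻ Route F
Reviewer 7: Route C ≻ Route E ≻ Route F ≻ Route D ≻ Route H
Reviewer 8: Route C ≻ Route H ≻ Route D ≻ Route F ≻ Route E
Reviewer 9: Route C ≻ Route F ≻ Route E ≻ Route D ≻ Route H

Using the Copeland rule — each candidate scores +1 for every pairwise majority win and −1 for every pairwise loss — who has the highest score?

Route C

Pairwise results:
  Route D vs Route F: Route F wins 5–4.
  Route D vs Route C: Route C wins 8–1.
  Route D vs Route H: Route D wins 6–3.
  Route D vs Route E: Route E wins 5–4.
  Route F vs Route C: Route C wins 6–3.
  Route F vs Route H: Route F wins 5–4.
  Route F vs Route E: Route F wins 5–4.
  Route C vs Route H: Route C wins 6–3.
  Route C vs Route E: Route C wins 7–2.
  Route H vs Route E: Route E wins 6–3.
Copeland scores (wins − losses):
  Route D: 1 − 3 = -2
  Route F: 3 − 1 = 2
  Route C: 4 − 0 = 4
  Route H: 0 − 4 = -4
  Route E: 2 − 2 = 0
Route C has the best Copeland score.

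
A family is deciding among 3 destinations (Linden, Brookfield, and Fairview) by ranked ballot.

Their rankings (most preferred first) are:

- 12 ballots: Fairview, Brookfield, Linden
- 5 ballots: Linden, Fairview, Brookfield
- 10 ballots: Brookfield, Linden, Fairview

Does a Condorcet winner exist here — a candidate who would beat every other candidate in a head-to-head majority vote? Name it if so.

Head-to-head results (27 voters total):
Linden vs Brookfield: Brookfield wins 22–5.
Linden vs Fairview: Linden wins 15–12.
Brookfield vs Fairview: Fairview wins 17–10.
No candidate beats all others: Linden beats Fairview beats Brookfield beats Linden, a majority cycle.

No Condorcet winner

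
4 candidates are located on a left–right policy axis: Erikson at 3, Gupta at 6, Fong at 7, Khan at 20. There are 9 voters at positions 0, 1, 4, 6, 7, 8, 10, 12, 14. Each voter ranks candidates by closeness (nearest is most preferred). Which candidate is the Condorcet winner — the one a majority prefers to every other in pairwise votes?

Fong

With single-peaked preferences on a line, the Condorcet winner is the candidate closest to the median voter.
The median voter (position 7) is closest to Fong at 7.
Check: Fong vs Khan — voters closer to Fong: 8 of 9.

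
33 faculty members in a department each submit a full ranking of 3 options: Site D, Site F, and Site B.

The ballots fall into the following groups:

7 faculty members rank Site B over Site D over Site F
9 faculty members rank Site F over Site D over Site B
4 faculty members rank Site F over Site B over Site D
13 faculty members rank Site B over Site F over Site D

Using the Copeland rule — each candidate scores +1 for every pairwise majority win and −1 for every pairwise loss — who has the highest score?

Site B

Pairwise results:
  Site D vs Site F: Site F wins 26–7.
  Site D vs Site B: Site B wins 24–9.
  Site F vs Site B: Site B wins 20–13.
Copeland scores (wins − losses):
  Site D: 0 − 2 = -2
  Site F: 1 − 1 = 0
  Site B: 2 − 0 = 2
Site B has the best Copeland score.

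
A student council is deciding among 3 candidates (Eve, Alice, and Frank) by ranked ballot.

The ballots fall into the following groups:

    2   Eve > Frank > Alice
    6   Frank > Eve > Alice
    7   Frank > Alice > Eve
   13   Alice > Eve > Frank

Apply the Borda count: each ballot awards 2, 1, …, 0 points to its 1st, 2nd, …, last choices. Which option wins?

Alice

Borda scores:
  Eve: 2·2 + 6·1 + 7·0 + 13·1 = 23
  Alice: 2·0 + 6·0 + 7·1 + 13·2 = 33
  Frank: 2·1 + 6·2 + 7·2 + 13·0 = 28
Alice has the highest total.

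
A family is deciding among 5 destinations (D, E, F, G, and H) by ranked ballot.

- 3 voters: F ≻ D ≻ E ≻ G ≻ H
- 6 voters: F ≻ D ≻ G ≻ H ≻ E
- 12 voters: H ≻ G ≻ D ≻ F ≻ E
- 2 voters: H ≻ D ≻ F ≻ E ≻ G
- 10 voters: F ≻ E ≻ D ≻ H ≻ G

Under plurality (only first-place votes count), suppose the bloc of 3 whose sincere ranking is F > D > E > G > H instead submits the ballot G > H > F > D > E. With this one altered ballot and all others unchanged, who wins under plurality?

First-place totals with the altered ballot: D 0, E 0, F 16, G 3, H 14.
The winner is unchanged: still F.

F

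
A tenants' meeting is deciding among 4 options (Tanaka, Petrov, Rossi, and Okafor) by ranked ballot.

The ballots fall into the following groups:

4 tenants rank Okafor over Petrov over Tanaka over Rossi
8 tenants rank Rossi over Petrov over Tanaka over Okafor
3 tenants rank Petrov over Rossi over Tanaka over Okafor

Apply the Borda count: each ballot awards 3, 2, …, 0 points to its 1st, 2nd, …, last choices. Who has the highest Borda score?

Petrov

Borda scores:
  Tanaka: 4·1 + 8·1 + 3·1 = 15
  Petrov: 4·2 + 8·2 + 3·3 = 33
  Rossi: 4·0 + 8·3 + 3·2 = 30
  Okafor: 4·3 + 8·0 + 3·0 = 12
Petrov has the highest total.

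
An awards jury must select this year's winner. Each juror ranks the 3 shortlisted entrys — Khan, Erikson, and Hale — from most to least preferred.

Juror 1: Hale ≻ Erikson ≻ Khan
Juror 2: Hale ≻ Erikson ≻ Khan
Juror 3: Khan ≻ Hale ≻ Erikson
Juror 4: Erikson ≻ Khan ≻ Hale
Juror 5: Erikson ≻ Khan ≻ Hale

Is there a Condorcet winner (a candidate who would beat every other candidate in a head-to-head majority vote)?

No

Head-to-head results (5 voters total):
Khan vs Erikson: Erikson wins 4–1.
Khan vs Hale: Khan wins 3–2.
Erikson vs Hale: Hale wins 3–2.
No candidate beats all others: Khan beats Hale beats Erikson beats Khan, a majority cycle.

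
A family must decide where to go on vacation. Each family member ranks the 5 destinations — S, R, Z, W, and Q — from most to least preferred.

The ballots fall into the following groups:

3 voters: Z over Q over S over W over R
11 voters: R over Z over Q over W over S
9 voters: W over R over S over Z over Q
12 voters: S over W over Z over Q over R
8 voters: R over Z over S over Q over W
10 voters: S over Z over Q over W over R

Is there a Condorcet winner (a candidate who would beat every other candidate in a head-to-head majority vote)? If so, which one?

None — there is no Condorcet winner

Head-to-head results (53 voters total):
S vs R: R wins 28–25.
S vs Z: S wins 31–22.
S vs W: S wins 33–20.
S vs Q: S wins 39–14.
R vs Z: R wins 28–25.
R vs W: W wins 34–19.
R vs Q: R wins 28–25.
Z vs W: Z wins 32–21.
Z vs Q: Z wins 53–0.
W vs Q: Q wins 32–21.
No candidate beats all others: S beats W beats R beats S, a majority cycle.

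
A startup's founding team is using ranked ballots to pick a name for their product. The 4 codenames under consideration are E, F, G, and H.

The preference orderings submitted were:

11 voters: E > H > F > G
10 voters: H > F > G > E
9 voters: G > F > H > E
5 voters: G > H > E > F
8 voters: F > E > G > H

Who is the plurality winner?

G

First-place vote totals:
  E: 11
  F: 8
  G: 14
  H: 10
G has the most first-place votes.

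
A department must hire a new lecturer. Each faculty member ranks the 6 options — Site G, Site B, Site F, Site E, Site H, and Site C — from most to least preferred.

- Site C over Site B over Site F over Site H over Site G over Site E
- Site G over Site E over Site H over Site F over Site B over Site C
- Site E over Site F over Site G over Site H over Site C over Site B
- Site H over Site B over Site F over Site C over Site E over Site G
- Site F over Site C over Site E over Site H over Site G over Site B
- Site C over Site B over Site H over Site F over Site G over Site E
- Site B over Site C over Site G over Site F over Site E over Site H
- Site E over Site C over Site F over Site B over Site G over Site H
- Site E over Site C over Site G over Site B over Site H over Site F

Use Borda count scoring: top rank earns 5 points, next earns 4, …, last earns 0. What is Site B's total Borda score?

22

Borda scores:
  Site G: 1 + 5 + 3 + 0 + 1 + 1 + 3 + 1 + 3 = 18
  Site B: 4 + 1 + 0 + 4 + 0 + 4 + 5 + 2 + 2 = 22
  Site F: 3 + 2 + 4 + 3 + 5 + 2 + 2 + 3 + 0 = 24
  Site E: 0 + 4 + 5 + 1 + 3 + 0 + 1 + 5 + 5 = 24
  Site H: 2 + 3 + 2 + 5 + 2 + 3 + 0 + 0 + 1 = 18
  Site C: 5 + 0 + 1 + 2 + 4 + 5 + 4 + 4 + 4 = 29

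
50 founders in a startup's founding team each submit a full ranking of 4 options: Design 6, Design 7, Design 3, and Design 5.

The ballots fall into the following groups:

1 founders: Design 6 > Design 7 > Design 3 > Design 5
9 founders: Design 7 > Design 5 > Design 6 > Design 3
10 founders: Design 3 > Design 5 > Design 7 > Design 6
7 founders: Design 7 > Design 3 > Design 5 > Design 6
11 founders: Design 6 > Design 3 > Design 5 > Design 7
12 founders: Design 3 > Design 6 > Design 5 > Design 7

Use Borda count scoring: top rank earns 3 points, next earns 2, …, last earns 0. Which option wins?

Design 3

Borda scores:
  Design 6: 3 + 9·1 + 10·0 + 7·0 + 11·3 + 12·2 = 69
  Design 7: 2 + 9·3 + 10·1 + 7·3 + 11·0 + 12·0 = 60
  Design 3: 1 + 9·0 + 10·3 + 7·2 + 11·2 + 12·3 = 103
  Design 5: 0 + 9·2 + 10·2 + 7·1 + 11·1 + 12·1 = 68
Design 3 has the highest total.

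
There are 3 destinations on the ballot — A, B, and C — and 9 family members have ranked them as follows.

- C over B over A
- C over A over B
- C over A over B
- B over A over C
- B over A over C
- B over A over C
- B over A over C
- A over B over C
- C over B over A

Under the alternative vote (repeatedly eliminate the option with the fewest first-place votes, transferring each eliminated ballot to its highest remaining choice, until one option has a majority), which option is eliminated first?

Round 1: B 4, C 4, A 1. A has the fewest and is eliminated.
Round 2: B 5, C 4. B has a majority.

A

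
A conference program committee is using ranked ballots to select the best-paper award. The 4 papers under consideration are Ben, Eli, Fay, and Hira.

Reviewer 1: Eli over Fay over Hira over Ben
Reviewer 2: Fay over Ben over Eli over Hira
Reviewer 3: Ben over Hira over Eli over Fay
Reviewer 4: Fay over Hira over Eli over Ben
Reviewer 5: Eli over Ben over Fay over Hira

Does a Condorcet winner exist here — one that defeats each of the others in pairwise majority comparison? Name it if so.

Eli

Head-to-head results (5 voters total):
Ben vs Eli: Eli wins 3–2.
Ben vs Fay: Fay wins 3–2.
Ben vs Hira: Ben wins 3–2.
Eli vs Fay: Eli wins 3–2.
Eli vs Hira: Eli wins 3–2.
Fay vs Hira: Fay wins 4–1.
Eli beats each rival — Ben (3–2), Fay (3–2), Hira (3–2) — so Eli is the Condorcet winner.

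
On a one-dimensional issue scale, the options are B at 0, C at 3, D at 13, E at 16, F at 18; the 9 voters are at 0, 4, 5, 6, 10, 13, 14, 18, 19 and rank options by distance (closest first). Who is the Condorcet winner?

D

With single-peaked preferences on a line, the Condorcet winner is the candidate closest to the median voter.
The median voter (position 10) is closest to D at 13.
Check: D vs F — voters closer to D: 7 of 9.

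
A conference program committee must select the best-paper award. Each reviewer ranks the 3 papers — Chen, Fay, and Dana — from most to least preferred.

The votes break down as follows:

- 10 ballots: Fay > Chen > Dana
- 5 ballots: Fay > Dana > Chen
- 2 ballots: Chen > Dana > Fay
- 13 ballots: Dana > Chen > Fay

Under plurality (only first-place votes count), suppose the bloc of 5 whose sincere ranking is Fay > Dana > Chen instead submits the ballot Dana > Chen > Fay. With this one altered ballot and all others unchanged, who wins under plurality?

First-place totals with the altered ballot: Chen 2, Fay 10, Dana 18.
The switch changes the winner from Fay to Dana.

Dana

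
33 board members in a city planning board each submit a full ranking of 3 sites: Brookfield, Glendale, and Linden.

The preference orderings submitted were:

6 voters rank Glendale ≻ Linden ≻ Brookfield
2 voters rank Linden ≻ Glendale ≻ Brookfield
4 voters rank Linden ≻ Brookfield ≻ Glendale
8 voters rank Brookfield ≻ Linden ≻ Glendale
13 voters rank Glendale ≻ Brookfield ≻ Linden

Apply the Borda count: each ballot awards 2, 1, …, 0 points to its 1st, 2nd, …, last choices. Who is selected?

Borda scores:
  Brookfield: 6·0 + 2·0 + 4·1 + 8·2 + 13·1 = 33
  Glendale: 6·2 + 2·1 + 4·0 + 8·0 + 13·2 = 40
  Linden: 6·1 + 2·2 + 4·2 + 8·1 + 13·0 = 26
Glendale has the highest total.

Glendale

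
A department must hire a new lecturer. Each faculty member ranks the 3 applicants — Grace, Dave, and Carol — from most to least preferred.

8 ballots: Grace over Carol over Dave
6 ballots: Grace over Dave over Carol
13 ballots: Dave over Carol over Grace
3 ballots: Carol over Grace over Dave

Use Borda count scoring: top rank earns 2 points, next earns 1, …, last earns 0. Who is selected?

Dave

Borda scores:
  Grace: 8·2 + 6·2 + 13·0 + 3·1 = 31
  Dave: 8·0 + 6·1 + 13·2 + 3·0 = 32
  Carol: 8·1 + 6·0 + 13·1 + 3·2 = 27
Dave has the highest total.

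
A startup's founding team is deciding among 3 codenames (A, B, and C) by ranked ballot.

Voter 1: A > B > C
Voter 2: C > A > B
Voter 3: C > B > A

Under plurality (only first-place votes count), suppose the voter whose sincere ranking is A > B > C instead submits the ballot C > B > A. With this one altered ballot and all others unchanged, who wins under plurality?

C

First-place totals with the altered ballot: A 0, B 0, C 3.
The winner is unchanged: still C.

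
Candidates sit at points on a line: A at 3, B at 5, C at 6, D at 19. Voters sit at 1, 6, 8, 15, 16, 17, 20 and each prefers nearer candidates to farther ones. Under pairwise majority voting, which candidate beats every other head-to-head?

D

With single-peaked preferences on a line, the Condorcet winner is the candidate closest to the median voter.
The median voter (position 15) is closest to D at 19.
Check: D vs A — voters closer to D: 4 of 7.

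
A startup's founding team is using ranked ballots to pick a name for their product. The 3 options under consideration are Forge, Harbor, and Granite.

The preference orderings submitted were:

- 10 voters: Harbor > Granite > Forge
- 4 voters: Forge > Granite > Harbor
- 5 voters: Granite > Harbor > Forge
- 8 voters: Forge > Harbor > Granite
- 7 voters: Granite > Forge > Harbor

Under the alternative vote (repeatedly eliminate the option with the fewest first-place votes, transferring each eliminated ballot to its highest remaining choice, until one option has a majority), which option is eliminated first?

Harbor

Round 1: Forge 12, Granite 12, Harbor 10. Harbor has the fewest and is eliminated.
Round 2: Granite 22, Forge 12. Granite has a majority.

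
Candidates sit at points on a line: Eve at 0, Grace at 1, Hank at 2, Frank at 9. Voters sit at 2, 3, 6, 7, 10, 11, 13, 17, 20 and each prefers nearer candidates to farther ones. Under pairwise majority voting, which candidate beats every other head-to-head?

Frank

With single-peaked preferences on a line, the Condorcet winner is the candidate closest to the median voter.
The median voter (position 10) is closest to Frank at 9.
Check: Frank vs Hank — voters closer to Frank: 7 of 9.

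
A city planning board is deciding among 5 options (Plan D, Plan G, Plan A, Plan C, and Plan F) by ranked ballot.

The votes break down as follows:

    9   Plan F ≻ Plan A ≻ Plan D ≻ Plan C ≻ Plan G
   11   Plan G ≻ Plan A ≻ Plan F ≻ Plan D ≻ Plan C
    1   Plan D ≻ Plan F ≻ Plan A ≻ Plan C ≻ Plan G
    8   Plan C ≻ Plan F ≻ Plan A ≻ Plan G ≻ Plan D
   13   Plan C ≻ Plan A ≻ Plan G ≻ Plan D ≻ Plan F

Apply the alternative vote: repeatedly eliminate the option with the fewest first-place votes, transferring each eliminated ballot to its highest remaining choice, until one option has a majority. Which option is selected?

Plan C

Round 1: Plan C 21, Plan G 11, Plan F 9, Plan D 1, Plan A 0. Plan A has the fewest and is eliminated.
Round 2: Plan C 21, Plan G 11, Plan F 9, Plan D 1. Plan D has the fewest and is eliminated.
Round 3: Plan C 21, Plan G 11, Plan F 10. Plan F has the fewest and is eliminated.
Round 4: Plan C 31, Plan G 11. Plan C has a majority.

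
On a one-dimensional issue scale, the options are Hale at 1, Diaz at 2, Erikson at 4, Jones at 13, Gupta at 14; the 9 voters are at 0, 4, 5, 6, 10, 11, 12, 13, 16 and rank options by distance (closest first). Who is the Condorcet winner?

Jones

With single-peaked preferences on a line, the Condorcet winner is the candidate closest to the median voter.
The median voter (position 10) is closest to Jones at 13.
Check: Jones vs Erikson — voters closer to Jones: 5 of 9.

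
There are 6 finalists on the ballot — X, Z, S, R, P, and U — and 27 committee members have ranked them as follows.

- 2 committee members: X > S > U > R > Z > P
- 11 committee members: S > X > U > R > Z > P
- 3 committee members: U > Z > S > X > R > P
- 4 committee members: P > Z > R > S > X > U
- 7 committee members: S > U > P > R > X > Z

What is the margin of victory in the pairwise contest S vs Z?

Ballots ranking S above Z: 2+11+7 = 20.
Ballots ranking Z above S: 3+4 = 7.
S wins 20–7, a margin of 13.

13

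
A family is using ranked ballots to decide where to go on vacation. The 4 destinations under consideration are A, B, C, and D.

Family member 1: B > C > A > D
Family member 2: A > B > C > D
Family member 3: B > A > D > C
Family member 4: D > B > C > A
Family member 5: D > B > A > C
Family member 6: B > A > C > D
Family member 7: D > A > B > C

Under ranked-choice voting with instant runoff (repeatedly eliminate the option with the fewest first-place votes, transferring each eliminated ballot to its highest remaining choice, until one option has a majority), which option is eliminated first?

C

Round 1: B 3, D 3, A 1, C 0. C has the fewest and is eliminated.
Round 2: B 3, D 3, A 1. A has the fewest and is eliminated.
Round 3: B 4, D 3. B has a majority.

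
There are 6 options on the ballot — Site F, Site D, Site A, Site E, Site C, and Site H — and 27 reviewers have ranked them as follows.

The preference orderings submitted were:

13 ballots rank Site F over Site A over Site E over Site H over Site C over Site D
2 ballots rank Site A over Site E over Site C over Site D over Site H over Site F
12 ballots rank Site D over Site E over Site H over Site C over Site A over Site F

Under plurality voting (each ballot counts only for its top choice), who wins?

First-place vote totals:
  Site F: 13
  Site D: 12
  Site A: 2
  Site E: 0
  Site C: 0
  Site H: 0
Site F has the most first-place votes.

Site F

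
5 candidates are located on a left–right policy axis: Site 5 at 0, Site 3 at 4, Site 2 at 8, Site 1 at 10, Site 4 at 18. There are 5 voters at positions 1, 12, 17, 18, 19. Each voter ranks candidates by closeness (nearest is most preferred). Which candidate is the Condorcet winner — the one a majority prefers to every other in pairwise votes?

Site 4

With single-peaked preferences on a line, the Condorcet winner is the candidate closest to the median voter.
The median voter (position 17) is closest to Site 4 at 18.
Check: Site 4 vs Site 3 — voters closer to Site 4: 4 of 5.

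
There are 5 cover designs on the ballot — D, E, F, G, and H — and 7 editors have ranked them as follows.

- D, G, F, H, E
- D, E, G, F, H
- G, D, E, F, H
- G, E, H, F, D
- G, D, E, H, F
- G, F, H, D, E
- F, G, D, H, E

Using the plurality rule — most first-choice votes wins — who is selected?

First-place vote totals:
  D: 2
  E: 0
  F: 1
  G: 4
  H: 0
G has the most first-place votes.

G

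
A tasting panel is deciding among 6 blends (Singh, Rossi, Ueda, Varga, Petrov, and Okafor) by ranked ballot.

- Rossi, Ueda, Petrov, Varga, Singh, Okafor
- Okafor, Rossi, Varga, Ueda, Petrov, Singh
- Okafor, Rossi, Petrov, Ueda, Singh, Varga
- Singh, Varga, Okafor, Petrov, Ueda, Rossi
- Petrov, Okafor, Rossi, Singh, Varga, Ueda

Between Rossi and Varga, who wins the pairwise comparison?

Ballots ranking Rossi above Varga: 4.
Ballots ranking Varga above Rossi: 1.
Rossi wins the head-to-head, 4–1.

Rossi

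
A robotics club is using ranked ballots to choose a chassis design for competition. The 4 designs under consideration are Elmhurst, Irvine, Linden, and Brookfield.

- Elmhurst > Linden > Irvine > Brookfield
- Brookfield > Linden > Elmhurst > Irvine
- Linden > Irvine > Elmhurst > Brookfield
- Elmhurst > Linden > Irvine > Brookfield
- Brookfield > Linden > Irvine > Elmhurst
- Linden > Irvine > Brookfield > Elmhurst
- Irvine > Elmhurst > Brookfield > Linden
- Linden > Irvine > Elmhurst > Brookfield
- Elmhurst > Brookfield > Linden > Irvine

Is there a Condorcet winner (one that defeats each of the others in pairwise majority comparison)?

Yes

Head-to-head results (9 voters total):
Elmhurst vs Irvine: Irvine wins 5–4.
Elmhurst vs Linden: Linden wins 5–4.
Elmhurst vs Brookfield: Elmhurst wins 6–3.
Irvine vs Linden: Linden wins 8–1.
Irvine vs Brookfield: Irvine wins 6–3.
Linden vs Brookfield: Linden wins 5–4.
Linden beats each rival — Elmhurst (5–4), Irvine (8–1), Brookfield (5–4) — so Linden is the Condorcet winner.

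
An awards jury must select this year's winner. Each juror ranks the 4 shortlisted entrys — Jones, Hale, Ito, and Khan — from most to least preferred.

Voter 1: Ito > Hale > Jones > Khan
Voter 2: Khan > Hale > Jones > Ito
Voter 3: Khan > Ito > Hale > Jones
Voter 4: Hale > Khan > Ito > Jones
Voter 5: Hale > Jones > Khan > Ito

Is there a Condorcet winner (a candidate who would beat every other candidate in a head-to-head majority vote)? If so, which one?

Head-to-head results (5 voters total):
Jones vs Hale: Hale wins 5–0.
Jones vs Ito: Ito wins 3–2.
Jones vs Khan: Khan wins 3–2.
Hale vs Ito: Hale wins 3–2.
Hale vs Khan: Hale wins 3–2.
Ito vs Khan: Khan wins 4–1.
Hale beats each rival — Jones (5–0), Ito (3–2), Khan (3–2) — so Hale is the Condorcet winner.

Hale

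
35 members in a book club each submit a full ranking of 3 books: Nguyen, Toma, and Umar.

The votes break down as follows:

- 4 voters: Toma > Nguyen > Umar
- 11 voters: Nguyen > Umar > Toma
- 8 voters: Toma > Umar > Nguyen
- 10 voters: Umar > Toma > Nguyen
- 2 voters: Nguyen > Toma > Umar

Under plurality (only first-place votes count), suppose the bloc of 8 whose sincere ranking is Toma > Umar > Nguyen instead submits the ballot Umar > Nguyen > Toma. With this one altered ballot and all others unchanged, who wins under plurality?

Umar

First-place totals with the altered ballot: Nguyen 13, Toma 4, Umar 18.
The switch changes the winner from Nguyen to Umar.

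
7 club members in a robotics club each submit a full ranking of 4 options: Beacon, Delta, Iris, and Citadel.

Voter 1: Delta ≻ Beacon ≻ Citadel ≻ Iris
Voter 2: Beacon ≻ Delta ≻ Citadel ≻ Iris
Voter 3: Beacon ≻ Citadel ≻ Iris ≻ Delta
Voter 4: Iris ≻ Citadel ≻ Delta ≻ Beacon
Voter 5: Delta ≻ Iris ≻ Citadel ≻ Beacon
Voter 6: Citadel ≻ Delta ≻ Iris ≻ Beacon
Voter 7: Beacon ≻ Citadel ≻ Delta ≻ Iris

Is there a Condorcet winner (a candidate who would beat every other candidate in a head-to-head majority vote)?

No

Head-to-head results (7 voters total):
Beacon vs Delta: Delta wins 4–3.
Beacon vs Iris: Beacon wins 4–3.
Beacon vs Citadel: Beacon wins 4–3.
Delta vs Iris: Delta wins 5–2.
Delta vs Citadel: Citadel wins 4–3.
Iris vs Citadel: Citadel wins 5–2.
No candidate beats all others: Beacon beats Citadel beats Delta beats Beacon, a majority cycle.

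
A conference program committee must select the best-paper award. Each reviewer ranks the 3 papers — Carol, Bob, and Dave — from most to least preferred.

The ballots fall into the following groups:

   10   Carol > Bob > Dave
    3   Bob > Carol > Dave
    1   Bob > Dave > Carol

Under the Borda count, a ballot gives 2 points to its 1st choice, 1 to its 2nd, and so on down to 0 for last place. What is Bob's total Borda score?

Borda scores:
  Carol: 10·2 + 3·1 + 0 = 23
  Bob: 10·1 + 3·2 + 2 = 18
  Dave: 10·0 + 3·0 + 1 = 1

18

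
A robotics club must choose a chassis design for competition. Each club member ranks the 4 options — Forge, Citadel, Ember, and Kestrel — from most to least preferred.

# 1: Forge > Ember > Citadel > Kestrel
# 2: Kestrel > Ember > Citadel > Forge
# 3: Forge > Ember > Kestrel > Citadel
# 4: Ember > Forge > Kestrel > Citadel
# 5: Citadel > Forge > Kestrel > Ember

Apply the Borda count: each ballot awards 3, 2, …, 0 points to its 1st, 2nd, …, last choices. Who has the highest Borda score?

Forge

Borda scores:
  Forge: 3 + 0 + 3 + 2 + 2 = 10
  Citadel: 1 + 1 + 0 + 0 + 3 = 5
  Ember: 2 + 2 + 2 + 3 + 0 = 9
  Kestrel: 0 + 3 + 1 + 1 + 1 = 6
Forge has the highest total.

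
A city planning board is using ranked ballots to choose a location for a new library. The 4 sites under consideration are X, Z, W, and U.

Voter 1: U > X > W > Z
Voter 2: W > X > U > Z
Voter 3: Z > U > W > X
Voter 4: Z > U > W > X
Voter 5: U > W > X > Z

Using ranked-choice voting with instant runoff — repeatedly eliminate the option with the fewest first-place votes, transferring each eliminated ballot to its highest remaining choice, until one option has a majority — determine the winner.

U

Round 1: Z 2, U 2, W 1, X 0. X has the fewest and is eliminated.
Round 2: Z 2, U 2, W 1. W has the fewest and is eliminated.
Round 3: U 3, Z 2. U has a majority.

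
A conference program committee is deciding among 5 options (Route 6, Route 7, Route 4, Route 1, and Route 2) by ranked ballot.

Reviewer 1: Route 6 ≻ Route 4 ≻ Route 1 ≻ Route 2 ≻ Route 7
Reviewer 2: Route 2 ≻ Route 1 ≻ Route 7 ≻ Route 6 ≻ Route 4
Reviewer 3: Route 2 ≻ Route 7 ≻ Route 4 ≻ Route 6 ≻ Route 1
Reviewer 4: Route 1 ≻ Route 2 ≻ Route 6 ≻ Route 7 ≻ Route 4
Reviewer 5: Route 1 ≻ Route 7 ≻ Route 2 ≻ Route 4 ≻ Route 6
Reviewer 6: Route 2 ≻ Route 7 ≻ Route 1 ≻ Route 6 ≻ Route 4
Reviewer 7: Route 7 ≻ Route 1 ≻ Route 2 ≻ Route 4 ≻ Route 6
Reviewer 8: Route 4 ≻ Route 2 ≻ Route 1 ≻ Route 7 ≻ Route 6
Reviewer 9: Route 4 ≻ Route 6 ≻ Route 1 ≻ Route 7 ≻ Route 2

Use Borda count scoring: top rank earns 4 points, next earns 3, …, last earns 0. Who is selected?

Borda scores:
  Route 6: 4 + 1 + 1 + 2 + 0 + 1 + 0 + 0 + 3 = 12
  Route 7: 0 + 2 + 3 + 1 + 3 + 3 + 4 + 1 + 1 = 18
  Route 4: 3 + 0 + 2 + 0 + 1 + 0 + 1 + 4 + 4 = 15
  Route 1: 2 + 3 + 0 + 4 + 4 + 2 + 3 + 2 + 2 = 22
  Route 2: 1 + 4 + 4 + 3 + 2 + 4 + 2 + 3 + 0 = 23
Route 2 has the highest total.

Route 2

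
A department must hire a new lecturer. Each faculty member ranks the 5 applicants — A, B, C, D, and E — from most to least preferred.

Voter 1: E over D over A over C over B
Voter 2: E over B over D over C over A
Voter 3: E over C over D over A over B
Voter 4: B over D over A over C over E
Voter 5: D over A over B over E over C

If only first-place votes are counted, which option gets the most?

E

First-place vote totals:
  A: 0
  B: 1
  C: 0
  D: 1
  E: 3
E has the most first-place votes.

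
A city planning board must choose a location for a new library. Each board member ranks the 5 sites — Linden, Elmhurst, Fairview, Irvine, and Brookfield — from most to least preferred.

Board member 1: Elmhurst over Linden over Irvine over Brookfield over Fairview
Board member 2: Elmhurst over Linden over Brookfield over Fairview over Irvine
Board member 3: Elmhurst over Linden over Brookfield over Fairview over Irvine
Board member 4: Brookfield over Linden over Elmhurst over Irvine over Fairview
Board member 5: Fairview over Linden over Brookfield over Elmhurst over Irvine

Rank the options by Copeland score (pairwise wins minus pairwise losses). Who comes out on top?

Elmhurst

Pairwise results:
  Linden vs Elmhurst: Elmhurst wins 3–2.
  Linden vs Fairview: Linden wins 4–1.
  Linden vs Irvine: Linden wins 5–0.
  Linden vs Brookfield: Linden wins 4–1.
  Elmhurst vs Fairview: Elmhurst wins 4–1.
  Elmhurst vs Irvine: Elmhurst wins 5–0.
  Elmhurst vs Brookfield: Elmhurst wins 3–2.
  Fairview vs Irvine: Fairview wins 3–2.
  Fairview vs Brookfield: Brookfield wins 4–1.
  Irvine vs Brookfield: Brookfield wins 4–1.
Copeland scores (wins − losses):
  Linden: 3 − 1 = 2
  Elmhurst: 4 − 0 = 4
  Fairview: 1 − 3 = -2
  Irvine: 0 − 4 = -4
  Brookfield: 2 − 2 = 0
Elmhurst has the best Copeland score.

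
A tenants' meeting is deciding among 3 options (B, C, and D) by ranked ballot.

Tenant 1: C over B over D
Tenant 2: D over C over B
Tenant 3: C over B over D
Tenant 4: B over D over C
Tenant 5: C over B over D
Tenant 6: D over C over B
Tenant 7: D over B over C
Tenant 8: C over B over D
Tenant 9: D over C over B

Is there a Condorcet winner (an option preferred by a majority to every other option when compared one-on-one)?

No

Head-to-head results (9 voters total):
B vs C: C wins 7–2.
B vs D: B wins 5–4.
C vs D: D wins 5–4.
No candidate beats all others: B beats D beats C beats B, a majority cycle.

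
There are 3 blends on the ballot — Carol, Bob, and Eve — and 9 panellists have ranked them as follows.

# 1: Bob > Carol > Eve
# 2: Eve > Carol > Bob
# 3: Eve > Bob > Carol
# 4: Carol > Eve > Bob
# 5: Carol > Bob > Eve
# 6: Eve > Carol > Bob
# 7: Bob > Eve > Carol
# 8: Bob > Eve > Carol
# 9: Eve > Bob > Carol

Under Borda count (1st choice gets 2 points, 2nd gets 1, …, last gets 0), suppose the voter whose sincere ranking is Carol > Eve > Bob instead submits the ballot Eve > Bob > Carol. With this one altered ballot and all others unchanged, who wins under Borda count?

Borda totals with the altered ballot: Carol 5, Bob 10, Eve 12.
The winner is unchanged: still Eve.

Eve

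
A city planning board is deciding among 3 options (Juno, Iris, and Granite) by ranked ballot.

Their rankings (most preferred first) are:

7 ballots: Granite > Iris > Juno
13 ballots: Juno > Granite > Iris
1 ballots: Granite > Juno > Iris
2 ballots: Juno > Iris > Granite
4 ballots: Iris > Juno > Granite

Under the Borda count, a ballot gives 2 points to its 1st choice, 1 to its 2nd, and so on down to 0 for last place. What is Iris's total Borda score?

17

Borda scores:
  Juno: 7·0 + 13·2 + 1 + 2·2 + 4·1 = 35
  Iris: 7·1 + 13·0 + 0 + 2·1 + 4·2 = 17
  Granite: 7·2 + 13·1 + 2 + 2·0 + 4·0 = 29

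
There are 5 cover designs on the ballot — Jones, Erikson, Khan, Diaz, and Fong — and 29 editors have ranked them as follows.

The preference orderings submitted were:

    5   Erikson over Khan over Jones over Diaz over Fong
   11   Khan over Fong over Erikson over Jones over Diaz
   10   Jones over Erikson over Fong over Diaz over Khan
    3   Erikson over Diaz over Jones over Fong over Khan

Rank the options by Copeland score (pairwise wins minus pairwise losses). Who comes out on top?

Pairwise results:
  Jones vs Erikson: Erikson wins 19–10.
  Jones vs Khan: Khan wins 16–13.
  Jones vs Diaz: Jones wins 26–3.
  Jones vs Fong: Jones wins 18–11.
  Erikson vs Khan: Erikson wins 18–11.
  Erikson vs Diaz: Erikson wins 29–0.
  Erikson vs Fong: Erikson wins 18–11.
  Khan vs Diaz: Khan wins 16–13.
  Khan vs Fong: Khan wins 16–13.
  Diaz vs Fong: Fong wins 21–8.
Copeland scores (wins − losses):
  Jones: 2 − 2 = 0
  Erikson: 4 − 0 = 4
  Khan: 3 − 1 = 2
  Diaz: 0 − 4 = -4
  Fong: 1 − 3 = -2
Erikson has the best Copeland score.

Erikson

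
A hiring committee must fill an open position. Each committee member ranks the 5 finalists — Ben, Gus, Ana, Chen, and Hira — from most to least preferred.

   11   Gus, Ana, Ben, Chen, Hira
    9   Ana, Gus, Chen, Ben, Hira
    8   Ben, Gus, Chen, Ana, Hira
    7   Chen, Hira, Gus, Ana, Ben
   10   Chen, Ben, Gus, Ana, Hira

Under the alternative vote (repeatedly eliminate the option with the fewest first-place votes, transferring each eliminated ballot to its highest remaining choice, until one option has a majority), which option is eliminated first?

Hira

Round 1: Chen 17, Gus 11, Ana 9, Ben 8, Hira 0. Hira has the fewest and is eliminated.
Round 2: Chen 17, Gus 11, Ana 9, Ben 8. Ben has the fewest and is eliminated.
Round 3: Gus 19, Chen 17, Ana 9. Ana has the fewest and is eliminated.
Round 4: Gus 28, Chen 17. Gus has a majority.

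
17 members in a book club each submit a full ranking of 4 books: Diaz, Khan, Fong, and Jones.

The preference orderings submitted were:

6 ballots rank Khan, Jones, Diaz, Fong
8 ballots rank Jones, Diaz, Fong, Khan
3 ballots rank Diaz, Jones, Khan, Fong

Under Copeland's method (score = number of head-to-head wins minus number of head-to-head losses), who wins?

Jones

Pairwise results:
  Diaz vs Khan: Diaz wins 11–6.
  Diaz vs Fong: Diaz wins 17–0.
  Diaz vs Jones: Jones wins 14–3.
  Khan vs Fong: Khan wins 9–8.
  Khan vs Jones: Jones wins 11–6.
  Fong vs Jones: Jones wins 17–0.
Copeland scores (wins − losses):
  Diaz: 2 − 1 = 1
  Khan: 1 − 2 = -1
  Fong: 0 − 3 = -3
  Jones: 3 − 0 = 3
Jones has the best Copeland score.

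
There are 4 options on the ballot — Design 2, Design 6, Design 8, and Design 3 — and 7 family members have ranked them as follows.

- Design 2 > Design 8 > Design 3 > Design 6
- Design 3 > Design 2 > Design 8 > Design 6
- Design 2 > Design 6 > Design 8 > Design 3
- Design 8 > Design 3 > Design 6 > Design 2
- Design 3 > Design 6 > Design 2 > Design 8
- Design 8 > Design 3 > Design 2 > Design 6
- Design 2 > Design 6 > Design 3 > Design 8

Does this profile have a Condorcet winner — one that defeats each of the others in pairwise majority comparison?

No

Head-to-head results (7 voters total):
Design 2 vs Design 6: Design 2 wins 5–2.
Design 2 vs Design 8: Design 2 wins 5–2.
Design 2 vs Design 3: Design 3 wins 4–3.
Design 6 vs Design 8: Design 8 wins 4–3.
Design 6 vs Design 3: Design 3 wins 5–2.
Design 8 vs Design 3: Design 8 wins 4–3.
No candidate beats all others: Design 2 beats Design 8 beats Design 3 beats Design 2, a majority cycle.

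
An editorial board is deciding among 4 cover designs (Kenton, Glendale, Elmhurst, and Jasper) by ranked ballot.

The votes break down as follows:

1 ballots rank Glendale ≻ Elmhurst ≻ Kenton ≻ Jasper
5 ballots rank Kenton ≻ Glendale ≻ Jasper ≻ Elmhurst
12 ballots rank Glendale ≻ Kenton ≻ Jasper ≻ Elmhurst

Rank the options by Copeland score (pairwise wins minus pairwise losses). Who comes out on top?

Pairwise results:
  Kenton vs Glendale: Glendale wins 13–5.
  Kenton vs Elmhurst: Kenton wins 17–1.
  Kenton vs Jasper: Kenton wins 18–0.
  Glendale vs Elmhurst: Glendale wins 18–0.
  Glendale vs Jasper: Glendale wins 18–0.
  Elmhurst vs Jasper: Jasper wins 17–1.
Copeland scores (wins − losses):
  Kenton: 2 − 1 = 1
  Glendale: 3 − 0 = 3
  Elmhurst: 0 − 3 = -3
  Jasper: 1 − 2 = -1
Glendale has the best Copeland score.

Glendale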